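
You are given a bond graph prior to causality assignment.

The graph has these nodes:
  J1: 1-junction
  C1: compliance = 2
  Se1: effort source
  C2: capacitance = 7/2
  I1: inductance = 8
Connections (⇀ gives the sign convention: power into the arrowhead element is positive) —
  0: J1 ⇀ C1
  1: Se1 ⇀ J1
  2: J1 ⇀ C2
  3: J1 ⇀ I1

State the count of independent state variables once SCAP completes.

3  (C1, C2, I1 all integral)

b1 stroke at J1  (Se1 (Se) sets effort on bond)
b0 stroke at J1  (C1 integral (e out))
b2 stroke at J1  (C2 outputs effort q/C2)
b3 stroke at I1  (only one flow-in slot at J1)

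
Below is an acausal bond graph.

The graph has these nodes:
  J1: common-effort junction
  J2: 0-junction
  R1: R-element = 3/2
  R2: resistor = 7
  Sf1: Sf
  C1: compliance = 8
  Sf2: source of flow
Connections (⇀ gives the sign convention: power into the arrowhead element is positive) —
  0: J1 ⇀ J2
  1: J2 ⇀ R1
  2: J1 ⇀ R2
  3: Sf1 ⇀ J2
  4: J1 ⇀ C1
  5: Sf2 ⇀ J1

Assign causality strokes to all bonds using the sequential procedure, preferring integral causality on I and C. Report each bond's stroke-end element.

β0 stroke→J2
β1 stroke→R1
β2 stroke→R2
β3 stroke→Sf1
β4 stroke→J1
β5 stroke→Sf2

β3 stroke at Sf1  (source Sf1 imposes f)
β5 stroke at Sf2  (Sf2 fixes flow; stroke at Sf2)
β4 stroke at J1  (C1 integral (e out))
β0 stroke at J2  (common-e at J1 fixed by 4)
β2 stroke at R2  (common-e at J1 fixed by 4)
β1 stroke at R1  (common-e at J2 fixed by 0)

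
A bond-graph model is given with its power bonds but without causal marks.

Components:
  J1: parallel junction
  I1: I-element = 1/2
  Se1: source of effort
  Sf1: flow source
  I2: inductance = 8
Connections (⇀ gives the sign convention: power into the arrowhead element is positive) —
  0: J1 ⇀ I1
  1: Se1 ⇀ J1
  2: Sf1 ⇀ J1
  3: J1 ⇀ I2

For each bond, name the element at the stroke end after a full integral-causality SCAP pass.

bond 0 stroke at I1
bond 1 stroke at J1
bond 2 stroke at Sf1
bond 3 stroke at I2

b1 |J1  (source Se1 imposes e)
b2 |Sf1  (source Sf1 imposes f)
b0 |I1  (J1: bond 1 brought effort, rest push out)
b3 |I2  (common-e at J1 fixed by 1)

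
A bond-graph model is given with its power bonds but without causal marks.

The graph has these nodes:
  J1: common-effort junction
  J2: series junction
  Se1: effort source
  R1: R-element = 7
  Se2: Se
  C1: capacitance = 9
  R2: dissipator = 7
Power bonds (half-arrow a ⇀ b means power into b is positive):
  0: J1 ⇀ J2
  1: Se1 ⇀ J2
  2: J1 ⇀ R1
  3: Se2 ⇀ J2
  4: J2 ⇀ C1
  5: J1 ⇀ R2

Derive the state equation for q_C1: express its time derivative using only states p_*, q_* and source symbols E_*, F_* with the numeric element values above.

dq_C1/dt = 2*E_Se1/7 + 2*E_Se2/7 - 2*q_C1/63

#1 |J2  (source Se1 imposes e)
#3 |J2  (Se2: effort source, stroke at far end)
#4 |J2  (C1: C, integral causality)
#0 |J1  (only one flow-in slot at J2)
#2 |R1  (0-jn J1 has e-setter on 0)
#5 |R2  (J1: bond 0 brought effort, rest push out)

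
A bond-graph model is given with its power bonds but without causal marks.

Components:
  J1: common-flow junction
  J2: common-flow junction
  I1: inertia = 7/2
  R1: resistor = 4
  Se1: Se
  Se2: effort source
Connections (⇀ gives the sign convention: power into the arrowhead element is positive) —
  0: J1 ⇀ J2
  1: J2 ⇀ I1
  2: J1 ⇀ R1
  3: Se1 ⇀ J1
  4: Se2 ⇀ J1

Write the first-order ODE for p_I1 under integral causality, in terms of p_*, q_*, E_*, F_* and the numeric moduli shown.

#3 stroke→J1  (Se1: effort source, stroke at far end)
#4 stroke→J1  (source Se2 imposes e)
#1 stroke→I1  (prefer integral on I1)
#0 stroke→J2  (common-f at J2 fixed by 1)
#2 stroke→J1  (common-f at J1 fixed by 0)

dp_I1/dt = E_Se1 + E_Se2 - 8*p_I1/7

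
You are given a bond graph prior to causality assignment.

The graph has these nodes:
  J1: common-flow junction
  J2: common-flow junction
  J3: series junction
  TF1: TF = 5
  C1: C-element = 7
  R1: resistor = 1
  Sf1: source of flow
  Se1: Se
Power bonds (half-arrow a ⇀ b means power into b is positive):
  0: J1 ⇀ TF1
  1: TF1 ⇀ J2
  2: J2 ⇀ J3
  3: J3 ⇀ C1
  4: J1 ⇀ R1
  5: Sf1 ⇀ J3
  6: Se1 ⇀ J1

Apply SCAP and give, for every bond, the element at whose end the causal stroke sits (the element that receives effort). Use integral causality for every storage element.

bond 5 →Sf1  (Sf1 fixes flow; stroke at Sf1)
bond 6 →J1  (source Se1 imposes e)
bond 2 →J3  (common-f at J3 fixed by 5)
bond 3 →J3  (1-jn J3 has f-setter on 5)
bond 1 →J2  (1-jn J2 has f-setter on 2)
bond 0 →TF1  (TF1: transformer flips bond 1)
bond 4 →J1  (1-jn J1 has f-setter on 0)

#0 →TF1
#1 →J2
#2 →J3
#3 →J3
#4 →J1
#5 →Sf1
#6 →J1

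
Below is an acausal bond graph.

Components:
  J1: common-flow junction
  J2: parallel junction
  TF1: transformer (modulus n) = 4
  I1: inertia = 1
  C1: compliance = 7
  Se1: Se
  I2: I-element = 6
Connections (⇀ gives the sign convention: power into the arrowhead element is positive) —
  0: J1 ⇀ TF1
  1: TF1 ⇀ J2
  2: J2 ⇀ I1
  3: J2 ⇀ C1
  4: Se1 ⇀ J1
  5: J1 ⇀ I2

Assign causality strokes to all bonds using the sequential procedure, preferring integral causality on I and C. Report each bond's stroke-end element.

bond 4 →J1  (Se1 fixes effort; stroke away)
bond 2 →I1  (I1 outputs flow p/I1)
bond 3 →J2  (prefer integral on C1)
bond 1 →TF1  (J2: bond 3 brought effort, rest push out)
bond 0 →J1  (TF TF1: opposite of bond 1)
bond 5 →I2  (J1 needs exactly one f-in)

bond 0 →J1
bond 1 →TF1
bond 2 →I1
bond 3 →J2
bond 4 →J1
bond 5 →I2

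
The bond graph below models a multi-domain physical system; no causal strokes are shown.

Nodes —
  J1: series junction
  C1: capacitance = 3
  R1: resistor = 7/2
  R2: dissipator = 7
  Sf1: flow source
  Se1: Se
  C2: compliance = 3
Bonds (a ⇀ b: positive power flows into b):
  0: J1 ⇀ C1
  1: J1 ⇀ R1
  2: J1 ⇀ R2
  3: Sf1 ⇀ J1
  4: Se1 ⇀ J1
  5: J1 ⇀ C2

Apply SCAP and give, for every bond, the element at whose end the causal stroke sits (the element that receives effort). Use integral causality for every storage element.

β0 |J1
β1 |J1
β2 |J1
β3 |Sf1
β4 |J1
β5 |J1

b3 stroke→Sf1  (Sf1: flow source, stroke at near end)
b4 stroke→J1  (Se1 fixes effort; stroke away)
b0 stroke→J1  (common-f at J1 fixed by 3)
b1 stroke→J1  (J1: bond 3 brought flow, rest push out)
b2 stroke→J1  (1-jn J1 has f-setter on 3)
b5 stroke→J1  (1-jn J1 has f-setter on 3)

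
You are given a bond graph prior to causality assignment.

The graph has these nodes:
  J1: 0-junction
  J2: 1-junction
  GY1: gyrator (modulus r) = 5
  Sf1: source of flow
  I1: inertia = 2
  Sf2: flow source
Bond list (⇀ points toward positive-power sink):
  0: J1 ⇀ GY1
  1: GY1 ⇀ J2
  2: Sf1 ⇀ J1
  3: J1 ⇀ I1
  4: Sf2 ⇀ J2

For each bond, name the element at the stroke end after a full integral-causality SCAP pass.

β0 stroke at J1
β1 stroke at J2
β2 stroke at Sf1
β3 stroke at I1
β4 stroke at Sf2

β2 stroke at Sf1  (Sf1: flow source, stroke at near end)
β4 stroke at Sf2  (Sf2 (Sf) sets flow on bond)
β1 stroke at J2  (J2 flow already set via bond 4)
β0 stroke at J1  (GY1: gyrator matches bond 1)
β3 stroke at I1  (J1: bond 0 brought effort, rest push out)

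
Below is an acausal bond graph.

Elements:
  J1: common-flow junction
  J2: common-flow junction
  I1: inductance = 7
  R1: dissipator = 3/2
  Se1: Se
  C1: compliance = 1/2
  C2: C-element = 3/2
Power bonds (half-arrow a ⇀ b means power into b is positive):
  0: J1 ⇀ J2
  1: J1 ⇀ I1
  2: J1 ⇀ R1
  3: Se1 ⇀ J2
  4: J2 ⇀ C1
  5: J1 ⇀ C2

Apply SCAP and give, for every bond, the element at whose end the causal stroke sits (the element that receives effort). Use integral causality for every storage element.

b3 stroke at J2  (Se1 fixes effort; stroke away)
b1 stroke at I1  (I1 integral (f out))
b0 stroke at J1  (common-f at J1 fixed by 1)
b2 stroke at J1  (common-f at J1 fixed by 1)
b5 stroke at J1  (common-f at J1 fixed by 1)
b4 stroke at J2  (common-f at J2 fixed by 0)

b0 →J1
b1 →I1
b2 →J1
b3 →J2
b4 →J2
b5 →J1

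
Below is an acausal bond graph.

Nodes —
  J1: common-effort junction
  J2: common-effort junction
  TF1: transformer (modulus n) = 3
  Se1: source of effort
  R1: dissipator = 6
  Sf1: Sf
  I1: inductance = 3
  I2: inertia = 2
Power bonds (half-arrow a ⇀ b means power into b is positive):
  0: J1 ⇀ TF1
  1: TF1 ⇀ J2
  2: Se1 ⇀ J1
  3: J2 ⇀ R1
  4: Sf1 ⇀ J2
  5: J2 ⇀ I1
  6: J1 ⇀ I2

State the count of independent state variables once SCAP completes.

2  (I1, I2 all integral)

bond 2 |J1  (Se1 (Se) sets effort on bond)
bond 4 |Sf1  (Sf1 fixes flow; stroke at Sf1)
bond 0 |TF1  (common-e at J1 fixed by 2)
bond 6 |I2  (J1: bond 2 brought effort, rest push out)
bond 1 |J2  (through TF1, causality passes straight; one stroke at TF1)
bond 3 |R1  (J2 effort already set via bond 1)
bond 5 |I1  (0-jn J2 has e-setter on 1)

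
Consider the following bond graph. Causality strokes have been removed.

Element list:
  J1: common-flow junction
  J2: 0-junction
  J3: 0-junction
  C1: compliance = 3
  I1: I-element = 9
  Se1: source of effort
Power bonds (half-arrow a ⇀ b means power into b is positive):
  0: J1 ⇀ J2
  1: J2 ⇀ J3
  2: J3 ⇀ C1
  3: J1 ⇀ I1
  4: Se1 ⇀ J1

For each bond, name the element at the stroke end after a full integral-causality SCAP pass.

#0 stroke→J1
#1 stroke→J2
#2 stroke→J3
#3 stroke→I1
#4 stroke→J1

β4 stroke at J1  (Se1 (Se) sets effort on bond)
β2 stroke at J3  (C1 outputs effort q/C1)
β1 stroke at J2  (J3 effort already set via bond 2)
β0 stroke at J1  (J2: bond 1 brought effort, rest push out)
β3 stroke at I1  (J1 needs exactly one f-in)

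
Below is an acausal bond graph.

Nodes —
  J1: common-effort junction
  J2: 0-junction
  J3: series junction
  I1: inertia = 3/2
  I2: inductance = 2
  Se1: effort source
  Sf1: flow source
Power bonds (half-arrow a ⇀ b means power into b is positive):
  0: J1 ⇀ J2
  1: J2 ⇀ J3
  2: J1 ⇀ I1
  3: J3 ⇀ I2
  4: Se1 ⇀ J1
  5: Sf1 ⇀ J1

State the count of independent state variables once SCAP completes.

β4 stroke→J1  (Se1 (Se) sets effort on bond)
β5 stroke→Sf1  (Sf1 (Sf) sets flow on bond)
β0 stroke→J2  (J1 effort already set via bond 4)
β2 stroke→I1  (common-e at J1 fixed by 4)
β1 stroke→J3  (J2: bond 0 brought effort, rest push out)
β3 stroke→I2  (only one flow-in slot at J3)

2  (I1, I2 all integral)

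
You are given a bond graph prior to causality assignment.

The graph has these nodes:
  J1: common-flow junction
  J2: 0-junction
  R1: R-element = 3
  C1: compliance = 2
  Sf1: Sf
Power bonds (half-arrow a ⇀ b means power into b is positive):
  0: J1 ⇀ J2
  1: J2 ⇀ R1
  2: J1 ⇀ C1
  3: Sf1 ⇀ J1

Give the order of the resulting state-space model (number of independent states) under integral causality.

1  (C1 all integral)

b3 stroke→Sf1  (Sf1 (Sf) sets flow on bond)
b0 stroke→J1  (1-jn J1 has f-setter on 3)
b2 stroke→J1  (J1: bond 3 brought flow, rest push out)
b1 stroke→J2  (J2: last free bond brings effort in)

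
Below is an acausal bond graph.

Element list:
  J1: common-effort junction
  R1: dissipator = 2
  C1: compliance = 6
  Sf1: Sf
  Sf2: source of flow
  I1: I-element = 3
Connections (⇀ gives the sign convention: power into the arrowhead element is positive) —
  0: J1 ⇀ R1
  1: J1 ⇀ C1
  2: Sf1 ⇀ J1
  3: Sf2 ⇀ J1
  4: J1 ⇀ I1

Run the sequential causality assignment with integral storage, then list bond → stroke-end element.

#2 stroke at Sf1  (Sf1: flow source, stroke at near end)
#3 stroke at Sf2  (source Sf2 imposes f)
#1 stroke at J1  (C1 outputs effort q/C1)
#0 stroke at R1  (0-jn J1 has e-setter on 1)
#4 stroke at I1  (J1: bond 1 brought effort, rest push out)

b0 stroke at R1
b1 stroke at J1
b2 stroke at Sf1
b3 stroke at Sf2
b4 stroke at I1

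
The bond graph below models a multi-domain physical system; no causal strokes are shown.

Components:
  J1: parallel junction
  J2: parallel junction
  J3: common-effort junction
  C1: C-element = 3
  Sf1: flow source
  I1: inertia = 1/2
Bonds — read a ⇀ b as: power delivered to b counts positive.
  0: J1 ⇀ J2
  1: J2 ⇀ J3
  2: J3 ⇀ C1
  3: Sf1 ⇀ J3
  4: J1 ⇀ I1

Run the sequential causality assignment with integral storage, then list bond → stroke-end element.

#3 |Sf1  (Sf1 (Sf) sets flow on bond)
#2 |J3  (C1 integral (e out))
#1 |J2  (common-e at J3 fixed by 2)
#0 |J1  (J2: bond 1 brought effort, rest push out)
#4 |I1  (0-jn J1 has e-setter on 0)

β0 |J1
β1 |J2
β2 |J3
β3 |Sf1
β4 |I1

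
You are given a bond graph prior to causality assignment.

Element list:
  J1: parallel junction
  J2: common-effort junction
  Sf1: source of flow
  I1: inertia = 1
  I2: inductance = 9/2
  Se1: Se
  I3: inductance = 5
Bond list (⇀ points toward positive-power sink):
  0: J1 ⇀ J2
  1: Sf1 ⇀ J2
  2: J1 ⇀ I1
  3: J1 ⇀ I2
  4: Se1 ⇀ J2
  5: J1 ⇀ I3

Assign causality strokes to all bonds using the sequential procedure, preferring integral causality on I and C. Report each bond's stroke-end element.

#1 |Sf1  (Sf1 fixes flow; stroke at Sf1)
#4 |J2  (Se1 fixes effort; stroke away)
#0 |J1  (0-jn J2 has e-setter on 4)
#2 |I1  (common-e at J1 fixed by 0)
#3 |I2  (0-jn J1 has e-setter on 0)
#5 |I3  (common-e at J1 fixed by 0)

β0 stroke at J1
β1 stroke at Sf1
β2 stroke at I1
β3 stroke at I2
β4 stroke at J2
β5 stroke at I3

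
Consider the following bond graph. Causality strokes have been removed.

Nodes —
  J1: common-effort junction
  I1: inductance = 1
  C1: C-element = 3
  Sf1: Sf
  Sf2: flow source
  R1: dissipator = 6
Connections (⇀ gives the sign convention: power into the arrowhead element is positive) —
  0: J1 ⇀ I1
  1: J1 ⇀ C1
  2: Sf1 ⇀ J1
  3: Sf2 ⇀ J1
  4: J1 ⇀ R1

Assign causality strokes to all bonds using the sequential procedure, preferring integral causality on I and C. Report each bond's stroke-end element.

b0 stroke at I1
b1 stroke at J1
b2 stroke at Sf1
b3 stroke at Sf2
b4 stroke at R1

β2 stroke at Sf1  (source Sf1 imposes f)
β3 stroke at Sf2  (source Sf2 imposes f)
β0 stroke at I1  (prefer integral on I1)
β1 stroke at J1  (prefer integral on C1)
β4 stroke at R1  (J1 effort already set via bond 1)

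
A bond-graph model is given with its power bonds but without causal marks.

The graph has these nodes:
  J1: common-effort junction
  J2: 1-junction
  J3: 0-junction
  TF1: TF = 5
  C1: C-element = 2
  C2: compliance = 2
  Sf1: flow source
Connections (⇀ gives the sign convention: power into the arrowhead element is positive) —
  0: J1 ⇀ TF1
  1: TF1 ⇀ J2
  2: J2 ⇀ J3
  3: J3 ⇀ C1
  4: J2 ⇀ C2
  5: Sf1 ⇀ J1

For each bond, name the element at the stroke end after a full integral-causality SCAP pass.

b0 stroke→J1
b1 stroke→TF1
b2 stroke→J2
b3 stroke→J3
b4 stroke→J2
b5 stroke→Sf1

#5 stroke at Sf1  (Sf1 (Sf) sets flow on bond)
#0 stroke at J1  (J1 needs exactly one e-in)
#1 stroke at TF1  (TF TF1: opposite of bond 0)
#2 stroke at J2  (J2: bond 1 brought flow, rest push out)
#4 stroke at J2  (common-f at J2 fixed by 1)
#3 stroke at J3  (J3: last free bond brings effort in)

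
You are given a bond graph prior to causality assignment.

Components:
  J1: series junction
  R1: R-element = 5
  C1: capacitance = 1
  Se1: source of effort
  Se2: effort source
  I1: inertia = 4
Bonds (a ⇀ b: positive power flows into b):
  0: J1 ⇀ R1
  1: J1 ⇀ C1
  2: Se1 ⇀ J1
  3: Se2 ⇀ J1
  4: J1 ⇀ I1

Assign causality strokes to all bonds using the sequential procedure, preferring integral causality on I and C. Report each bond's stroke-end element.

β0 →J1
β1 →J1
β2 →J1
β3 →J1
β4 →I1

bond 2 stroke at J1  (source Se1 imposes e)
bond 3 stroke at J1  (Se2 (Se) sets effort on bond)
bond 1 stroke at J1  (C1 integral (e out))
bond 4 stroke at I1  (I1: I, integral causality)
bond 0 stroke at J1  (J1 flow already set via bond 4)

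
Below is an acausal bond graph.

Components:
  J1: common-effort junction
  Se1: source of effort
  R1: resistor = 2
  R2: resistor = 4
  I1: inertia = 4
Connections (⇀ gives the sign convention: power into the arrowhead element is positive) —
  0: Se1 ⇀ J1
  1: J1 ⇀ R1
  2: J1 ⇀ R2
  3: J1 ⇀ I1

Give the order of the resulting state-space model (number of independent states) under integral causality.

bond 0 stroke→J1  (Se1 (Se) sets effort on bond)
bond 1 stroke→R1  (0-jn J1 has e-setter on 0)
bond 2 stroke→R2  (0-jn J1 has e-setter on 0)
bond 3 stroke→I1  (J1 effort already set via bond 0)

1  (I1 all integral)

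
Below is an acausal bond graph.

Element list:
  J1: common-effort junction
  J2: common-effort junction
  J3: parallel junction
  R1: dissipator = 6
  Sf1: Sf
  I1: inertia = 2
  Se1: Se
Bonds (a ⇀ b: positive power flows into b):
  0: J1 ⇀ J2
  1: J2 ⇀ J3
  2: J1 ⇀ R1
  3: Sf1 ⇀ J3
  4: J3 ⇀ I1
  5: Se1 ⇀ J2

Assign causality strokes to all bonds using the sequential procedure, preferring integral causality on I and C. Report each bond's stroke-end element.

β3 stroke at Sf1  (Sf1 fixes flow; stroke at Sf1)
β5 stroke at J2  (Se1 fixes effort; stroke away)
β0 stroke at J1  (J2: bond 5 brought effort, rest push out)
β1 stroke at J3  (J2: bond 5 brought effort, rest push out)
β4 stroke at I1  (J3: bond 1 brought effort, rest push out)
β2 stroke at R1  (0-jn J1 has e-setter on 0)

#0 →J1
#1 →J3
#2 →R1
#3 →Sf1
#4 →I1
#5 →J2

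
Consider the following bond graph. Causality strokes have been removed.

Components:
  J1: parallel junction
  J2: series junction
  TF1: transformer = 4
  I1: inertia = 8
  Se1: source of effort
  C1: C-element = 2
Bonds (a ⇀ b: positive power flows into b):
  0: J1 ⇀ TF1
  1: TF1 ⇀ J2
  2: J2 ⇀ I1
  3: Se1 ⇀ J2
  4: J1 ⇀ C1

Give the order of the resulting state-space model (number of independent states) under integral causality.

b3 →J2  (Se1 (Se) sets effort on bond)
b2 →I1  (prefer integral on I1)
b1 →J2  (common-f at J2 fixed by 2)
b0 →TF1  (TF TF1: opposite of bond 1)
b4 →J1  (only one effort-in slot at J1)

2  (C1, I1 all integral)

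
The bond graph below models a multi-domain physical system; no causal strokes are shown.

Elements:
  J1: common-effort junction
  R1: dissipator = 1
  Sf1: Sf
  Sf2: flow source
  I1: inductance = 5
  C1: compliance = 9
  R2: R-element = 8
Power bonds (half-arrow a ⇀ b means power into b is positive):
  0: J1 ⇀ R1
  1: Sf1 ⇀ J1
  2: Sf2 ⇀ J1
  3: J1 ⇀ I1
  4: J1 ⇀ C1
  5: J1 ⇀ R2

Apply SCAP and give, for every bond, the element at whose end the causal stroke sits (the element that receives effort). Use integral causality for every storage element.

bond 1 stroke at Sf1  (source Sf1 imposes f)
bond 2 stroke at Sf2  (source Sf2 imposes f)
bond 3 stroke at I1  (I1: I, integral causality)
bond 4 stroke at J1  (C1 outputs effort q/C1)
bond 0 stroke at R1  (common-e at J1 fixed by 4)
bond 5 stroke at R2  (common-e at J1 fixed by 4)

bond 0 stroke→R1
bond 1 stroke→Sf1
bond 2 stroke→Sf2
bond 3 stroke→I1
bond 4 stroke→J1
bond 5 stroke→R2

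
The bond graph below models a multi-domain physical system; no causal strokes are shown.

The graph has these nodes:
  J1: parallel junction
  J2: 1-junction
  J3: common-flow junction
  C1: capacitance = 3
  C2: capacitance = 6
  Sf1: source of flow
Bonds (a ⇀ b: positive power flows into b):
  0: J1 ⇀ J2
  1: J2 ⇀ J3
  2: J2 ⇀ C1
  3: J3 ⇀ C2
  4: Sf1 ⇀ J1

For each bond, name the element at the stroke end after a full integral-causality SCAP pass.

β0 stroke→J1
β1 stroke→J2
β2 stroke→J2
β3 stroke→J3
β4 stroke→Sf1

bond 4 stroke→Sf1  (source Sf1 imposes f)
bond 0 stroke→J1  (only one effort-in slot at J1)
bond 1 stroke→J2  (common-f at J2 fixed by 0)
bond 2 stroke→J2  (J2: bond 0 brought flow, rest push out)
bond 3 stroke→J3  (J3: bond 1 brought flow, rest push out)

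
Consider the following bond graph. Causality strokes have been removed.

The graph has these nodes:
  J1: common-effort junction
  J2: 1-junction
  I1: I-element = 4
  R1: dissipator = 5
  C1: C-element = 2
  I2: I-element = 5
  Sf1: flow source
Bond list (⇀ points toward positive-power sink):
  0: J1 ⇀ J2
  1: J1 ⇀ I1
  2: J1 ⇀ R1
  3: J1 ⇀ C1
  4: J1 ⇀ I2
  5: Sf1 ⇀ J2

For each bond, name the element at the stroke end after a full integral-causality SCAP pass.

bond 0 |J2
bond 1 |I1
bond 2 |R1
bond 3 |J1
bond 4 |I2
bond 5 |Sf1

bond 5 stroke→Sf1  (Sf1 fixes flow; stroke at Sf1)
bond 0 stroke→J2  (common-f at J2 fixed by 5)
bond 1 stroke→I1  (I1 outputs flow p/I1)
bond 3 stroke→J1  (prefer integral on C1)
bond 2 stroke→R1  (J1: bond 3 brought effort, rest push out)
bond 4 stroke→I2  (J1 effort already set via bond 3)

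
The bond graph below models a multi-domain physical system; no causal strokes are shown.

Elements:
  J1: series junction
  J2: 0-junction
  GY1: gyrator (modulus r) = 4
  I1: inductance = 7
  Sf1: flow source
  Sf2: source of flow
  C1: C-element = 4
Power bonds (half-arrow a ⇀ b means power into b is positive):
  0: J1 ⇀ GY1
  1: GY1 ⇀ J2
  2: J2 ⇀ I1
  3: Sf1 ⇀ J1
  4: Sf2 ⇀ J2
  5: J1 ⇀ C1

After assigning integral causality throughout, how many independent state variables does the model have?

2  (C1, I1 all integral)

b3 stroke→Sf1  (source Sf1 imposes f)
b4 stroke→Sf2  (Sf2 (Sf) sets flow on bond)
b0 stroke→J1  (J1: bond 3 brought flow, rest push out)
b5 stroke→J1  (J1 flow already set via bond 3)
b1 stroke→J2  (GY1: gyrator matches bond 0)
b2 stroke→I1  (J2 effort already set via bond 1)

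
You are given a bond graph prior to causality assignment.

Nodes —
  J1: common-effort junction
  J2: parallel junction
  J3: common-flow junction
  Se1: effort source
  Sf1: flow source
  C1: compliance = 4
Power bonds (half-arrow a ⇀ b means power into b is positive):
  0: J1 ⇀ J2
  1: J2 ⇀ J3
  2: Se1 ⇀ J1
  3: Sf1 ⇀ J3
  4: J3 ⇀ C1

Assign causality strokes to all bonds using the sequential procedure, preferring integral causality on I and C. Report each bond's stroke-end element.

b0 stroke→J2
b1 stroke→J3
b2 stroke→J1
b3 stroke→Sf1
b4 stroke→J3

β2 |J1  (source Se1 imposes e)
β3 |Sf1  (Sf1 fixes flow; stroke at Sf1)
β0 |J2  (J1: bond 2 brought effort, rest push out)
β1 |J3  (common-e at J2 fixed by 0)
β4 |J3  (J3 flow already set via bond 3)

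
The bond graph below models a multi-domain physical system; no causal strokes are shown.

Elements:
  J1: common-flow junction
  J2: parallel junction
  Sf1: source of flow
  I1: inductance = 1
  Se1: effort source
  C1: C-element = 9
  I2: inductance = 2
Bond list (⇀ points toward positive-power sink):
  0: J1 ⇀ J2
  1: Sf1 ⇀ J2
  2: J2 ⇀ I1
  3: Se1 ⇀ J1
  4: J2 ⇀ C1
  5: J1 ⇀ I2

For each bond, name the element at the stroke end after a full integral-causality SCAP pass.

bond 0 →J1
bond 1 →Sf1
bond 2 →I1
bond 3 →J1
bond 4 →J2
bond 5 →I2

β1 |Sf1  (Sf1 fixes flow; stroke at Sf1)
β3 |J1  (Se1: effort source, stroke at far end)
β2 |I1  (I1 outputs flow p/I1)
β4 |J2  (C1: C, integral causality)
β0 |J1  (0-jn J2 has e-setter on 4)
β5 |I2  (J1 needs exactly one f-in)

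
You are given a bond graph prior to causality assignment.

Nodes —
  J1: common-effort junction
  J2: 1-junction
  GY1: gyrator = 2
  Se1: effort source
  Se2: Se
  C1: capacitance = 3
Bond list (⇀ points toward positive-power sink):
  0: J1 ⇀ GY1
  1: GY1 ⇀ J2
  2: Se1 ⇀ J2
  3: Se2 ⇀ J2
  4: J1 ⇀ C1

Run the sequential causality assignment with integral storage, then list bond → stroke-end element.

#2 stroke→J2  (Se1 (Se) sets effort on bond)
#3 stroke→J2  (Se2: effort source, stroke at far end)
#1 stroke→GY1  (only one flow-in slot at J2)
#0 stroke→GY1  (through GY1, causality inverts; strokes same side of GY1)
#4 stroke→J1  (closing 0-jn rule on J1)

#0 |GY1
#1 |GY1
#2 |J2
#3 |J2
#4 |J1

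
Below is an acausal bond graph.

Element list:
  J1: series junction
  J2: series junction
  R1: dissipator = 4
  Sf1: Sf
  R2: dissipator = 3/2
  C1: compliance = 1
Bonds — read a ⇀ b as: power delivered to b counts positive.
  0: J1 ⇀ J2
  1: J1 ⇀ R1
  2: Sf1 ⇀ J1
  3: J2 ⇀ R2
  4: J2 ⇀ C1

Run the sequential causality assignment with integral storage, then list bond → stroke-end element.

bond 0 |J1
bond 1 |J1
bond 2 |Sf1
bond 3 |J2
bond 4 |J2

b2 |Sf1  (Sf1: flow source, stroke at near end)
b0 |J1  (J1 flow already set via bond 2)
b1 |J1  (common-f at J1 fixed by 2)
b3 |J2  (J2: bond 0 brought flow, rest push out)
b4 |J2  (J2: bond 0 brought flow, rest push out)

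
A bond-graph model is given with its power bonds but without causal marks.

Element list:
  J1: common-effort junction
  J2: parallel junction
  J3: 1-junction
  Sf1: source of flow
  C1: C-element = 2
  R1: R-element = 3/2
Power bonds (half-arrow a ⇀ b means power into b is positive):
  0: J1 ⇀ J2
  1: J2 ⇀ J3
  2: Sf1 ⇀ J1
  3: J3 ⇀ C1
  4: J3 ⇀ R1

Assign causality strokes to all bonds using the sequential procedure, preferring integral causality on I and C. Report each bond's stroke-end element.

bond 2 →Sf1  (Sf1 fixes flow; stroke at Sf1)
bond 0 →J1  (only one effort-in slot at J1)
bond 1 →J2  (J2: last free bond brings effort in)
bond 3 →J3  (J3 flow already set via bond 1)
bond 4 →J3  (common-f at J3 fixed by 1)

#0 stroke at J1
#1 stroke at J2
#2 stroke at Sf1
#3 stroke at J3
#4 stroke at J3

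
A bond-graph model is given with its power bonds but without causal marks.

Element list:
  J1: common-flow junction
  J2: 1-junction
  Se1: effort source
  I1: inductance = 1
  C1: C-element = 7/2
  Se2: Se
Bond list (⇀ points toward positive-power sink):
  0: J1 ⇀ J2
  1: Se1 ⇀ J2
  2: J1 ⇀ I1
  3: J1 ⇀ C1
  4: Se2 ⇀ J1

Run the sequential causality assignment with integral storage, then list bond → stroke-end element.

bond 0 stroke→J1
bond 1 stroke→J2
bond 2 stroke→I1
bond 3 stroke→J1
bond 4 stroke→J1

b1 stroke→J2  (Se1 (Se) sets effort on bond)
b4 stroke→J1  (Se2 (Se) sets effort on bond)
b0 stroke→J1  (J2 needs exactly one f-in)
b2 stroke→I1  (I1 integral (f out))
b3 stroke→J1  (J1 flow already set via bond 2)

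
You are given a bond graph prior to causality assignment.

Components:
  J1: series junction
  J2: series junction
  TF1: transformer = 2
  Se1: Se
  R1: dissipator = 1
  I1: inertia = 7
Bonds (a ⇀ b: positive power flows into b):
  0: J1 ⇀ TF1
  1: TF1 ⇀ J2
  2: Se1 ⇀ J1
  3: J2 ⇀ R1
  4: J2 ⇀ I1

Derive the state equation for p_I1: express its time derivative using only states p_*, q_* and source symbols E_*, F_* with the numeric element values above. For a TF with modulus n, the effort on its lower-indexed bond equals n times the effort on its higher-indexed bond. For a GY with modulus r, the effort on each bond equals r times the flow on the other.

dp_I1/dt = E_Se1/2 - p_I1/7

bond 2 |J1  (Se1: effort source, stroke at far end)
bond 0 |TF1  (J1: last free bond brings flow in)
bond 1 |J2  (TF1 one-in-one-out from 0)
bond 4 |I1  (I1 outputs flow p/I1)
bond 3 |J2  (J2: bond 4 brought flow, rest push out)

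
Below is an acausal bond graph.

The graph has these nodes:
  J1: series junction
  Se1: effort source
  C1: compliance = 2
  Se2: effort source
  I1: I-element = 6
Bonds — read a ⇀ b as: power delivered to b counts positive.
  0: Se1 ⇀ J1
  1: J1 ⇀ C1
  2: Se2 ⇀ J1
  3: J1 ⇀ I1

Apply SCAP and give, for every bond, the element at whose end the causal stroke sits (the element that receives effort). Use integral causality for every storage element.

bond 0 stroke at J1
bond 1 stroke at J1
bond 2 stroke at J1
bond 3 stroke at I1

b0 →J1  (Se1: effort source, stroke at far end)
b2 →J1  (source Se2 imposes e)
b1 →J1  (C1: C, integral causality)
b3 →I1  (closing 1-jn rule on J1)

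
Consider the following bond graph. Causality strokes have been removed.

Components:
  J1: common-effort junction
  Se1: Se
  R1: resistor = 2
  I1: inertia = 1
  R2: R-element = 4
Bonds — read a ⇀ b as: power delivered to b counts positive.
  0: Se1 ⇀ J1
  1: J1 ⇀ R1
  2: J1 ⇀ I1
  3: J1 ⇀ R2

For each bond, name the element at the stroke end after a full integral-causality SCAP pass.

β0 |J1
β1 |R1
β2 |I1
β3 |R2

bond 0 |J1  (Se1 fixes effort; stroke away)
bond 1 |R1  (J1 effort already set via bond 0)
bond 2 |I1  (common-e at J1 fixed by 0)
bond 3 |R2  (J1 effort already set via bond 0)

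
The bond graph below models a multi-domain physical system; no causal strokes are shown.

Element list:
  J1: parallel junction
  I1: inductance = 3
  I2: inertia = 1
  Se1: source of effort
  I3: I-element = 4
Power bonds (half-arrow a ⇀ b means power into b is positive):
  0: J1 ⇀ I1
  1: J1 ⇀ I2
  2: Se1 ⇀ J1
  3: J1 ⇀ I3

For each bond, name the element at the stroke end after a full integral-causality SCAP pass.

b0 stroke→I1
b1 stroke→I2
b2 stroke→J1
b3 stroke→I3

b2 →J1  (source Se1 imposes e)
b0 →I1  (J1 effort already set via bond 2)
b1 →I2  (J1: bond 2 brought effort, rest push out)
b3 →I3  (0-jn J1 has e-setter on 2)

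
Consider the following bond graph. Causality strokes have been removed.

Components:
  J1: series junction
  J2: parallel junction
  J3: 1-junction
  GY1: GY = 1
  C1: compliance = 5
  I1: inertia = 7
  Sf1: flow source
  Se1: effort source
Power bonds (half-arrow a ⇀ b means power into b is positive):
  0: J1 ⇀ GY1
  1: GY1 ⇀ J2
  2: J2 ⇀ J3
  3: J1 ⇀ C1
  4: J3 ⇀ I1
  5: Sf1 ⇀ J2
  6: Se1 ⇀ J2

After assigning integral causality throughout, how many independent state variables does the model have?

β5 stroke at Sf1  (Sf1: flow source, stroke at near end)
β6 stroke at J2  (Se1: effort source, stroke at far end)
β1 stroke at GY1  (J2 effort already set via bond 6)
β2 stroke at J3  (J2: bond 6 brought effort, rest push out)
β4 stroke at I1  (only one flow-in slot at J3)
β0 stroke at GY1  (through GY1, causality inverts; strokes same side of GY1)
β3 stroke at J1  (1-jn J1 has f-setter on 0)

2  (C1, I1 all integral)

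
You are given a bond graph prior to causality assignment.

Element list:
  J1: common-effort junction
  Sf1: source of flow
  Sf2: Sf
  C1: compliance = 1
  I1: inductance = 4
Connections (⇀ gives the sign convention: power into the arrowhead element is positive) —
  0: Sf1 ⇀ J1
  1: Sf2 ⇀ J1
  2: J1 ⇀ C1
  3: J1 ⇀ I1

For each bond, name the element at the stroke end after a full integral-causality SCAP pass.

b0 stroke→Sf1  (Sf1: flow source, stroke at near end)
b1 stroke→Sf2  (Sf2: flow source, stroke at near end)
b2 stroke→J1  (C1 integral (e out))
b3 stroke→I1  (J1: bond 2 brought effort, rest push out)

#0 stroke at Sf1
#1 stroke at Sf2
#2 stroke at J1
#3 stroke at I1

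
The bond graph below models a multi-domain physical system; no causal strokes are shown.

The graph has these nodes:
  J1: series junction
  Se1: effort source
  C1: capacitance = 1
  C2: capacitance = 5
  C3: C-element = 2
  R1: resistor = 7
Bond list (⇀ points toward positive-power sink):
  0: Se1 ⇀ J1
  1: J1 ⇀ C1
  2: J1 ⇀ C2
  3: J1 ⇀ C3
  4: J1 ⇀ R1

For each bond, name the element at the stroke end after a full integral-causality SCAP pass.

bond 0 |J1  (source Se1 imposes e)
bond 1 |J1  (C1 integral (e out))
bond 2 |J1  (C2 outputs effort q/C2)
bond 3 |J1  (prefer integral on C3)
bond 4 |R1  (J1 needs exactly one f-in)

β0 |J1
β1 |J1
β2 |J1
β3 |J1
β4 |R1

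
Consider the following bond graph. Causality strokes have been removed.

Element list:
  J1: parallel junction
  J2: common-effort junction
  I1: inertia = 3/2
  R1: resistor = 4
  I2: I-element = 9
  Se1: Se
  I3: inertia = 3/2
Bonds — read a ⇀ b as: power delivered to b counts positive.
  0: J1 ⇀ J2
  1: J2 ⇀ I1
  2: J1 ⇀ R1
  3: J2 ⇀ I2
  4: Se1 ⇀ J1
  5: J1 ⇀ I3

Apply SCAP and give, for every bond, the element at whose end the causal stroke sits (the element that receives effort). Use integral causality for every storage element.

bond 4 stroke→J1  (source Se1 imposes e)
bond 0 stroke→J2  (J1 effort already set via bond 4)
bond 2 stroke→R1  (J1: bond 4 brought effort, rest push out)
bond 5 stroke→I3  (0-jn J1 has e-setter on 4)
bond 1 stroke→I1  (J2 effort already set via bond 0)
bond 3 stroke→I2  (common-e at J2 fixed by 0)

β0 |J2
β1 |I1
β2 |R1
β3 |I2
β4 |J1
β5 |I3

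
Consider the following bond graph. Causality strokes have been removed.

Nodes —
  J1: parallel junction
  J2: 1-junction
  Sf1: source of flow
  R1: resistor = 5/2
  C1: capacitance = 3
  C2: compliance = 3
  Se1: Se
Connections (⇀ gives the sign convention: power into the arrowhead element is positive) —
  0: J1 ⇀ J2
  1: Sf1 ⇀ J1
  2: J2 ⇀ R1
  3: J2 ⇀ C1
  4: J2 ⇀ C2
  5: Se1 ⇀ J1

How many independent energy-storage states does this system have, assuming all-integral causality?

bond 1 stroke→Sf1  (source Sf1 imposes f)
bond 5 stroke→J1  (source Se1 imposes e)
bond 0 stroke→J2  (0-jn J1 has e-setter on 5)
bond 3 stroke→J2  (C1: C, integral causality)
bond 4 stroke→J2  (C2 outputs effort q/C2)
bond 2 stroke→R1  (only one flow-in slot at J2)

2  (C1, C2 all integral)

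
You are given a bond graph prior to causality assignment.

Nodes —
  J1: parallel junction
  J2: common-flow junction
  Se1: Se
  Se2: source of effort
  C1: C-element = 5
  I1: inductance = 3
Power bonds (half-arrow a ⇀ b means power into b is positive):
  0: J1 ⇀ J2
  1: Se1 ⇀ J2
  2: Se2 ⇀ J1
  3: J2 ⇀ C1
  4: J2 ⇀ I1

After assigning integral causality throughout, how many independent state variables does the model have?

b1 stroke→J2  (Se1: effort source, stroke at far end)
b2 stroke→J1  (Se2: effort source, stroke at far end)
b0 stroke→J2  (J1: bond 2 brought effort, rest push out)
b3 stroke→J2  (prefer integral on C1)
b4 stroke→I1  (J2: last free bond brings flow in)

2  (C1, I1 all integral)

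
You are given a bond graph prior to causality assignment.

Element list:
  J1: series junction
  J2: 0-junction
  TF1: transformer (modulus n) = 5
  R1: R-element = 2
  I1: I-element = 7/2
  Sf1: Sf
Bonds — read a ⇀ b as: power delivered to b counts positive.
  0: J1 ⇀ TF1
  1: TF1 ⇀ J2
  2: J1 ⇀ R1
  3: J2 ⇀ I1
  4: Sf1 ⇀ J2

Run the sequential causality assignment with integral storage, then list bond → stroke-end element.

b0 stroke at TF1
b1 stroke at J2
b2 stroke at J1
b3 stroke at I1
b4 stroke at Sf1

b4 stroke→Sf1  (source Sf1 imposes f)
b3 stroke→I1  (I1 outputs flow p/I1)
b1 stroke→J2  (J2: last free bond brings effort in)
b0 stroke→TF1  (TF1 one-in-one-out from 1)
b2 stroke→J1  (J1 flow already set via bond 0)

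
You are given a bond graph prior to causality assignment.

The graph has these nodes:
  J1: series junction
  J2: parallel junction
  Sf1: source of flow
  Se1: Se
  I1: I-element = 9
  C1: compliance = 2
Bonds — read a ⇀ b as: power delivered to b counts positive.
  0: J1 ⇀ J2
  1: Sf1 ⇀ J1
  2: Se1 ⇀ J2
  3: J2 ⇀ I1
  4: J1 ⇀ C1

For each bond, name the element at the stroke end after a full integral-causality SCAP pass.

#0 →J1
#1 →Sf1
#2 →J2
#3 →I1
#4 →J1

#1 stroke→Sf1  (Sf1 fixes flow; stroke at Sf1)
#2 stroke→J2  (Se1 fixes effort; stroke away)
#0 stroke→J1  (J1: bond 1 brought flow, rest push out)
#4 stroke→J1  (J1 flow already set via bond 1)
#3 stroke→I1  (common-e at J2 fixed by 2)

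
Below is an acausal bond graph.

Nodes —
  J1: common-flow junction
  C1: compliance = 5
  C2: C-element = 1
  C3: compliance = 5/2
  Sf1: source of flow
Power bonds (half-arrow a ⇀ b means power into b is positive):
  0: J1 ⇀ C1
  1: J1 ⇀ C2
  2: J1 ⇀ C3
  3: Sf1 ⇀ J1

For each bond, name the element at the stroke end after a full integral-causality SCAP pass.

b0 stroke→J1
b1 stroke→J1
b2 stroke→J1
b3 stroke→Sf1

b3 |Sf1  (Sf1 (Sf) sets flow on bond)
b0 |J1  (common-f at J1 fixed by 3)
b1 |J1  (1-jn J1 has f-setter on 3)
b2 |J1  (1-jn J1 has f-setter on 3)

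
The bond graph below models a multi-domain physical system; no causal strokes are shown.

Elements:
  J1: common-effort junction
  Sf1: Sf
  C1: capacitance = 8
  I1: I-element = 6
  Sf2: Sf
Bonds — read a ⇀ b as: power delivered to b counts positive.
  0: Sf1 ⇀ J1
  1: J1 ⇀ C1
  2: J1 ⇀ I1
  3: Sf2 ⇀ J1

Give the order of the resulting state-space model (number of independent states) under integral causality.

2  (C1, I1 all integral)

b0 |Sf1  (Sf1 (Sf) sets flow on bond)
b3 |Sf2  (Sf2: flow source, stroke at near end)
b1 |J1  (C1 integral (e out))
b2 |I1  (0-jn J1 has e-setter on 1)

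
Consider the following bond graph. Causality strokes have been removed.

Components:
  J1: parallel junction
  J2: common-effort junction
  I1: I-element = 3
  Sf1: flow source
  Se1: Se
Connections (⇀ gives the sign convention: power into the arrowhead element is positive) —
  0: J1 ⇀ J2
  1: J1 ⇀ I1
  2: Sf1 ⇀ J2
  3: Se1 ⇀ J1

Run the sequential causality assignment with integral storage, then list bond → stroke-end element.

β2 stroke→Sf1  (source Sf1 imposes f)
β3 stroke→J1  (Se1 fixes effort; stroke away)
β0 stroke→J2  (J1: bond 3 brought effort, rest push out)
β1 stroke→I1  (0-jn J1 has e-setter on 3)

β0 stroke→J2
β1 stroke→I1
β2 stroke→Sf1
β3 stroke→J1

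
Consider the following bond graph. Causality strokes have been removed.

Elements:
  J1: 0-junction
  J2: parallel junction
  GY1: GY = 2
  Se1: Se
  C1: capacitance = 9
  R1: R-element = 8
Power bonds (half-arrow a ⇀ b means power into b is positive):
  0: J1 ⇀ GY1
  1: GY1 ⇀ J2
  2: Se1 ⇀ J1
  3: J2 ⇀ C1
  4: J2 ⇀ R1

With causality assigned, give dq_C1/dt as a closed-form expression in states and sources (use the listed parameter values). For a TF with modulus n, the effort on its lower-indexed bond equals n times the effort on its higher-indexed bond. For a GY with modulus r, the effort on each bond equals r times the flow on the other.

dq_C1/dt = E_Se1/2 - q_C1/72

bond 2 stroke at J1  (Se1 (Se) sets effort on bond)
bond 0 stroke at GY1  (0-jn J1 has e-setter on 2)
bond 1 stroke at GY1  (through GY1, causality inverts; strokes same side of GY1)
bond 3 stroke at J2  (C1 integral (e out))
bond 4 stroke at R1  (J2 effort already set via bond 3)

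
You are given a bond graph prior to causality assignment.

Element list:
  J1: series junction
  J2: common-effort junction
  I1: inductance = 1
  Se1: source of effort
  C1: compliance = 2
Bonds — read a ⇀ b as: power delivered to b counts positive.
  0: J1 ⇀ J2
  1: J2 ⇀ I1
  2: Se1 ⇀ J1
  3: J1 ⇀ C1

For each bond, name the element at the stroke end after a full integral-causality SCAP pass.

bond 2 →J1  (Se1: effort source, stroke at far end)
bond 1 →I1  (prefer integral on I1)
bond 0 →J2  (only one effort-in slot at J2)
bond 3 →J1  (1-jn J1 has f-setter on 0)

b0 →J2
b1 →I1
b2 →J1
b3 →J1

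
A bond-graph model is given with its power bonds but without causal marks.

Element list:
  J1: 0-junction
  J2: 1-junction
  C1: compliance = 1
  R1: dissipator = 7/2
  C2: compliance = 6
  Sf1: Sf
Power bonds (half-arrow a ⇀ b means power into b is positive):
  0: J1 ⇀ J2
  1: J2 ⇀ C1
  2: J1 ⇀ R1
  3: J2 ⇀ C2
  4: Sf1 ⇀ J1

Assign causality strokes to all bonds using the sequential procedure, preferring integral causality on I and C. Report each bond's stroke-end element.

bond 4 stroke at Sf1  (Sf1 (Sf) sets flow on bond)
bond 1 stroke at J2  (prefer integral on C1)
bond 3 stroke at J2  (C2: C, integral causality)
bond 0 stroke at J1  (J2 needs exactly one f-in)
bond 2 stroke at R1  (0-jn J1 has e-setter on 0)

b0 stroke→J1
b1 stroke→J2
b2 stroke→R1
b3 stroke→J2
b4 stroke→Sf1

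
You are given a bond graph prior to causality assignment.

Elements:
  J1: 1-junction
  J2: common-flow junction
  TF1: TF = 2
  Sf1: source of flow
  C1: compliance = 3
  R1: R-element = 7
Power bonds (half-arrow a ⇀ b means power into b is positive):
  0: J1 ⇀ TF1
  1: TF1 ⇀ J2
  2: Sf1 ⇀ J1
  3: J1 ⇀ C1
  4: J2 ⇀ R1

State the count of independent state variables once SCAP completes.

#2 stroke→Sf1  (Sf1: flow source, stroke at near end)
#0 stroke→J1  (J1: bond 2 brought flow, rest push out)
#3 stroke→J1  (common-f at J1 fixed by 2)
#1 stroke→TF1  (through TF1, causality passes straight; one stroke at TF1)
#4 stroke→J2  (1-jn J2 has f-setter on 1)

1  (C1 all integral)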